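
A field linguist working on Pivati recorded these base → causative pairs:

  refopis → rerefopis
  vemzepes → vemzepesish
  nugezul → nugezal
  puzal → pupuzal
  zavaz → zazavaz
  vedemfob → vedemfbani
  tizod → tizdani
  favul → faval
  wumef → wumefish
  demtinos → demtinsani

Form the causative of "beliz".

bebeliz

"beliz" has last vowel 'i'. The one such stem in the data (refopis → rerefopis) repeats the first consonant+vowel as a prefix (as do zavaz, puzal), so the same rule applies.
The other patterns: stems whose last vowel is 'o' delete the last vowel and add -ani; stems whose last vowel is 'e' add -ish; stems whose last vowel is 'u' change the last vowel to 'a'.
So beliz → bebeliz.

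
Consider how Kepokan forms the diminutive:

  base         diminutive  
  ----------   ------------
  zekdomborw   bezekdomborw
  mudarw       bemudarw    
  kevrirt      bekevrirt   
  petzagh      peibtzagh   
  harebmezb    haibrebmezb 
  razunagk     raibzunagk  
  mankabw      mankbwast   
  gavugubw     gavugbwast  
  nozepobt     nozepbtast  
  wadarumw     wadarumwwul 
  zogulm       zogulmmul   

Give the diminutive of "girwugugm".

"girwugugm" has second-to-last letter 'g'. The stems whose second-to-last letter is 'g' (petzagh → peibtzagh, razunagk → raibzunagk) insert -ib- after the first vowel.
The other patterns: stems whose second-to-last letter is 'r' add the prefix be-; stems whose second-to-last letter is 'b' delete the last vowel and add -ast; stems whose second-to-last letter is 'l' or 'm' double the final consonant and add -ul.
So girwugugm → giibrwugugm.

giibrwugugm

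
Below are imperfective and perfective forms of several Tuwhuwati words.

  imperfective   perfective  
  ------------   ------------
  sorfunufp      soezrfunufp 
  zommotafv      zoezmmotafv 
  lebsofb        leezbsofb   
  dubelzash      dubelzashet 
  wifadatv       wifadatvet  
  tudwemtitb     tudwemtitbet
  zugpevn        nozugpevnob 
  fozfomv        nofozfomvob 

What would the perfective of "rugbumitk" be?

"rugbumitk" has second-to-last letter 't'. The stems whose second-to-last letter is 't' (wifadatv → wifadatvet, tudwemtitb → tudwemtitbet) add -et.
The other patterns: stems whose second-to-last letter is 'f' insert -ez- after the first vowel; stems whose second-to-last letter is 'm' or 'v' add no- … -ob around the stem.
So rugbumitk → rugbumitket.

rugbumitket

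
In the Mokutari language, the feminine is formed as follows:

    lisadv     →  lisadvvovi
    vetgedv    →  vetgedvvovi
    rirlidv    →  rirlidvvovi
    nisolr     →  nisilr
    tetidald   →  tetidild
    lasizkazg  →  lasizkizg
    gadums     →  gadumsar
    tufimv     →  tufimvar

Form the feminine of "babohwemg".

babohwemgar

"babohwemg" has second-to-last letter 'm'. The stems whose second-to-last letter is 'm' (gadums → gadumsar, tufimv → tufimvar) add -ar.
So babohwemg → babohwemgar.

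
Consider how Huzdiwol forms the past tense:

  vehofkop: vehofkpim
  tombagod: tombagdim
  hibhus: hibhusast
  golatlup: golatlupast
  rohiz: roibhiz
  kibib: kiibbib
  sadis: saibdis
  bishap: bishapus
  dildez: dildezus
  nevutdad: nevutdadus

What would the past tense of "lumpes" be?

lumpesus

vehofkop and golatlup both end in -p yet inflect differently (vehofkpim, golatlupast), so the final letter is not what conditions the rule; the last vowel is.
"lumpes" has last vowel 'e'. The one such stem in the data (dildez → dildezus) adds -us, so the same rule applies.
The other patterns: stems whose last vowel is 'o' delete the last vowel and add -im; stems whose last vowel is 'u' add -ast; stems whose last vowel is 'i' insert -ib- after the first vowel.
So lumpes → lumpesus.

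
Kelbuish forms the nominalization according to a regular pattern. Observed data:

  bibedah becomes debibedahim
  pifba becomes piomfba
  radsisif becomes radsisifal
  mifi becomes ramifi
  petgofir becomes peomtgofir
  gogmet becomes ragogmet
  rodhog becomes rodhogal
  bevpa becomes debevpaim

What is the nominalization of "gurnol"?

ragurnol

bevpa and pifba both end in -a yet inflect differently (debevpaim, piomfba), so the final letter is not what conditions the rule; the first letter is.
"gurnol" begins with g-. The one such stem in the data (gogmet → ragogmet) adds the prefix ra-, so the same rule applies.
The other patterns: stems beginning with r- add -al; stems beginning with b- add de- … -im around the stem; stems beginning with p- insert -om- after the first vowel.
So gurnol → ragurnol.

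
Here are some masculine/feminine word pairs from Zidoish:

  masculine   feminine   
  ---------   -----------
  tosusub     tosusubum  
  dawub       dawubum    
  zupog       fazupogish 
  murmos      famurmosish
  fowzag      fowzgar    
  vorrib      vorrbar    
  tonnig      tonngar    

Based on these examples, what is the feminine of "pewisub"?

pewisubum

"pewisub" has last vowel 'u'. The stems whose last vowel is 'u' (tosusub → tosusubum, dawub → dawubum) add -um.
The other patterns: stems whose last vowel is 'o' add fa- … -ish around the stem; stems whose last vowel is 'a' or 'i' delete the last vowel and add -ar.
So pewisub → pewisubum.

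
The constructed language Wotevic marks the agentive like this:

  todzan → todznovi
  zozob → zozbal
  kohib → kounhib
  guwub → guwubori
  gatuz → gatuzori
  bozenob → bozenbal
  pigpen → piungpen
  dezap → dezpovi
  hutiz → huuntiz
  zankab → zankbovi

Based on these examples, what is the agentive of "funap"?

funpovi

todzan and pigpen both end in -n yet inflect differently (todznovi, piungpen), so the final letter is not what conditions the rule; the last vowel is.
"funap" has last vowel 'a'. The stems whose last vowel is 'a' (dezap → dezpovi, zankab → zankbovi, todzan → todznovi) delete the last vowel and add -ovi.
The other patterns: stems whose last vowel is 'e' or 'i' insert -un- after the first vowel; stems whose last vowel is 'u' add -ori; stems whose last vowel is 'o' delete the last vowel and add -al.
So funap → funpovi.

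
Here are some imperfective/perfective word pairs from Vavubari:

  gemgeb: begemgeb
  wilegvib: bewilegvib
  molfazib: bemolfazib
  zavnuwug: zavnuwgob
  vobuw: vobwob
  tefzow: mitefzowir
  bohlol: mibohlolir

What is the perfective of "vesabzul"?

vesabzlob

"vesabzul" has last vowel 'u'. The stems whose last vowel is 'u' (zavnuwug → zavnuwgob, vobuw → vobwob) delete the last vowel and add -ob.
So vesabzul → vesabzlob.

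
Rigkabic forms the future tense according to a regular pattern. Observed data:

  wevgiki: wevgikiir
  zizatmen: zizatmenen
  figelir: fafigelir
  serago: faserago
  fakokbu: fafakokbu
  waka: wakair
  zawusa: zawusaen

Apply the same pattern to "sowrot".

zawusa and waka both end in -a yet inflect differently (zawusaen, wakair), so the final letter is not what conditions the rule; the first letter is.
"sowrot" begins with s-. The one such stem in the data (serago → faserago) adds the prefix fa-, so the same rule applies.
The other patterns: stems beginning with z- add -en; stems beginning with w- add -ir.
So sowrot → fasowrot.

fasowrot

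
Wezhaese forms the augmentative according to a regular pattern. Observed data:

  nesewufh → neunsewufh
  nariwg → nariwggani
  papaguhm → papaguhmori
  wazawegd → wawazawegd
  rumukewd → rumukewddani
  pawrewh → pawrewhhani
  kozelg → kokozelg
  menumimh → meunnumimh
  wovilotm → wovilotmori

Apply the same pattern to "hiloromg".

hiunloromg

kozelg and nariwg both end in -g yet inflect differently (kokozelg, nariwggani), so the final letter is not what conditions the rule; the second-to-last letter is.
"hiloromg" has second-to-last letter 'm'. The one such stem in the data (menumimh → meunnumimh) inserts -un- after the first vowel (as does nesewufh), so the same rule applies.
So hiloromg → hiunloromg.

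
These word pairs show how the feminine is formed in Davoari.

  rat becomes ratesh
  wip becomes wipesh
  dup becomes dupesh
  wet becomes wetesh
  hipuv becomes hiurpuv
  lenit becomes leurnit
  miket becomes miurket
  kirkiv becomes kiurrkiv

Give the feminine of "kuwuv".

rat and lenit both end in -t yet inflect differently (ratesh, leurnit), so the final letter is not what conditions the rule; the number of vowels is.
"kuwuv" has 2 vowels. The stems with 2 vowels (hipuv → hiurpuv, lenit → leurnit, miket → miurket) insert -ur- after the first vowel.
The other pattern: stems with 1 vowel add -esh.
So kuwuv → kuurwuv.

kuurwuv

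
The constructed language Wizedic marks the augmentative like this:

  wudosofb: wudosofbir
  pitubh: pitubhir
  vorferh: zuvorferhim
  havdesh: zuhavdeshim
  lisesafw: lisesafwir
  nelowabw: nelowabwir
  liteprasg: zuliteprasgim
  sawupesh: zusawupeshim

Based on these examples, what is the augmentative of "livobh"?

livobhir

pitubh and havdesh both end in -h yet inflect differently (pitubhir, zuhavdeshim), so the final letter is not what conditions the rule; the second-to-last letter is.
"livobh" has second-to-last letter 'b'. The stems whose second-to-last letter is 'b' (pitubh → pitubhir, nelowabw → nelowabwir) add -ir.
So livobh → livobhir.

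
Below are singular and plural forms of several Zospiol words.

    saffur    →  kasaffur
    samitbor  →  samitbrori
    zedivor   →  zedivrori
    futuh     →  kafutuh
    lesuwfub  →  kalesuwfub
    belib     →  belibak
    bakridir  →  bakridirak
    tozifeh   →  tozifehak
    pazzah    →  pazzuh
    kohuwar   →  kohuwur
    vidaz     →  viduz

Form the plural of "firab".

"firab" has last vowel 'a'. The stems whose last vowel is 'a' (vidaz → viduz, kohuwar → kohuwur, pazzah → pazzuh) change the last vowel to 'u'.
The other patterns: stems whose last vowel is 'o' delete the last vowel and add -ori; stems whose last vowel is 'u' add the prefix ka-; stems whose last vowel is 'e' or 'i' add -ak.
So firab → firub.

firub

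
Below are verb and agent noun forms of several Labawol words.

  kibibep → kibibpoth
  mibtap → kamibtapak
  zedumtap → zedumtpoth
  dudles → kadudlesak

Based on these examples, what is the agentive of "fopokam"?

"fopokam" has 3 vowels. The stems with 3 vowels (kibibep → kibibpoth, zedumtap → zedumtpoth) delete the last vowel and add -oth.
The other pattern: stems with 2 vowels add ka- … -ak around the stem.
So fopokam → fopokmoth.

fopokmoth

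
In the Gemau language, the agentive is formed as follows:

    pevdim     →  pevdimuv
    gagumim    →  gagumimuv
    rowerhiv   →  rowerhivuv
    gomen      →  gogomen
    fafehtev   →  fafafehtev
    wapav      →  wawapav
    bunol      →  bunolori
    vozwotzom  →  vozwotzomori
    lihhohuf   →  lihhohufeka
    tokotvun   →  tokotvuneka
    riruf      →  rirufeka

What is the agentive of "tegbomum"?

tegbomumeka

"tegbomum" has last vowel 'u'. The stems whose last vowel is 'u' (lihhohuf → lihhohufeka, tokotvun → tokotvuneka, riruf → rirufeka) add -eka.
So tegbomum → tegbomumeka.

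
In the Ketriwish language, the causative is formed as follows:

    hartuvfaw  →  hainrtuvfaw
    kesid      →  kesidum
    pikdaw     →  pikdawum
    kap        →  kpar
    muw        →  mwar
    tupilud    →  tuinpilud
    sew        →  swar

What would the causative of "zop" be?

sew and pikdaw both end in -w yet inflect differently (swar, pikdawum), so the final letter is not what conditions the rule; the number of vowels is.
"zop" has 1 vowel. The stems with 1 vowel (kap → kpar, sew → swar, muw → mwar) delete the last vowel and add -ar.
So zop → zpar.

zpar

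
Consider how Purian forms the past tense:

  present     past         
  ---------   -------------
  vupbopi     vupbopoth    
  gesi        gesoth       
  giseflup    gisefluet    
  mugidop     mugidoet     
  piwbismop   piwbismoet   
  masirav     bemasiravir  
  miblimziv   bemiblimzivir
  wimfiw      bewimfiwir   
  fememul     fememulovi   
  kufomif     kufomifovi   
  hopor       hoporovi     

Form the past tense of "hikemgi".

hikemgoth

vupbopi and miblimziv both have last vowel 'i' yet inflect differently (vupbopoth, bemiblimzivir), so the last vowel is not what conditions the rule; the final letter is.
"hikemgi" ends in -i. The stems ending in -i (vupbopi → vupbopoth, gesi → gesoth) drop the final letter and add -oth.
The other patterns: stems ending in -p drop the final letter and add -et; stems ending in -v or -w add be- … -ir around the stem; stems ending in -f, -l or -r add -ovi.
So hikemgi → hikemgoth.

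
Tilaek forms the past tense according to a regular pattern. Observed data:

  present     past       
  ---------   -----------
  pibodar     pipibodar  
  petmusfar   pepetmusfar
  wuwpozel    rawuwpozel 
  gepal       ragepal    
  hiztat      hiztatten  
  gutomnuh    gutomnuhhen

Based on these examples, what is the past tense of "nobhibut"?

nobhibutten

pibodar and gepal both have last vowel 'a' yet inflect differently (pipibodar, ragepal), so the last vowel is not what conditions the rule; the final letter is.
"nobhibut" ends in -t. The one such stem in the data (hiztat → hiztatten) doubles the final consonant and adds -en (as does gutomnuh), so the same rule applies.
The other patterns: stems ending in -r repeat the first consonant+vowel as a prefix; stems ending in -l add the prefix ra-.
So nobhibut → nobhibutten.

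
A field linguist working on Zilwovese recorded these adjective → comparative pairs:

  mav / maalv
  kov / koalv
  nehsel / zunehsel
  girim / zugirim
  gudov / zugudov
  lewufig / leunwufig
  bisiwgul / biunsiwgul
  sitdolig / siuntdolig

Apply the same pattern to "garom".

mav and gudov both end in -v yet inflect differently (maalv, zugudov), so the final letter is not what conditions the rule; the number of vowels is.
"garom" has 2 vowels. The stems with 2 vowels (nehsel → zunehsel, girim → zugirim, gudov → zugudov) add the prefix zu-.
The other patterns: stems with 1 vowel insert -al- after the first vowel; stems with 3 vowels insert -un- after the first vowel.
So garom → zugarom.

zugarom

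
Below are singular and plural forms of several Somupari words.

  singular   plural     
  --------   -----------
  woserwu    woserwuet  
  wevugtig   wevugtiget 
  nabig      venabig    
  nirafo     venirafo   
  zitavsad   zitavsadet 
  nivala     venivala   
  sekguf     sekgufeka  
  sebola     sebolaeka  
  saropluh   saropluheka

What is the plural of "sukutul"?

sebola and nivala both end in -a yet inflect differently (sebolaeka, venivala), so the final letter is not what conditions the rule; the first letter is.
"sukutul" begins with s-. The stems beginning with s- (saropluh → saropluheka, sebola → sebolaeka, sekguf → sekgufeka) add -eka.
The other patterns: stems beginning with n- add the prefix ve-; stems beginning with w- or z- add -et.
So sukutul → sukutuleka.

sukutuleka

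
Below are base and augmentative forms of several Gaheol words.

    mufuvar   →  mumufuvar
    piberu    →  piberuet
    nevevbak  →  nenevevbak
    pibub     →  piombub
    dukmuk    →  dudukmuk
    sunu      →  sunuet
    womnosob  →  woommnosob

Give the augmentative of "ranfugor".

piberu and pibub both have last vowel 'u' yet inflect differently (piberuet, piombub), so the last vowel is not what conditions the rule; the final letter is.
"ranfugor" ends in -r. The one such stem in the data (mufuvar → mumufuvar) repeats the first consonant+vowel as a prefix (as do dukmuk, nevevbak), so the same rule applies.
The other patterns: stems ending in -u add -et; stems ending in -b insert -om- after the first vowel.
So ranfugor → raranfugor.

raranfugor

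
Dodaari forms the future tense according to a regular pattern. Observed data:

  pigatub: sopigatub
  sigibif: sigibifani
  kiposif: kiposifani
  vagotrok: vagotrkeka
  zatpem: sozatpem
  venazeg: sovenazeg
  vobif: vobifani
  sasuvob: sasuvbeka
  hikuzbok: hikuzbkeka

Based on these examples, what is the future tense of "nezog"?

"nezog" has last vowel 'o'. The stems whose last vowel is 'o' (vagotrok → vagotrkeka, hikuzbok → hikuzbkeka, sasuvob → sasuvbeka) delete the last vowel and add -eka.
The other patterns: stems whose last vowel is 'e' or 'u' add the prefix so-; stems whose last vowel is 'i' add -ani.
So nezog → nezgeka.

nezgeka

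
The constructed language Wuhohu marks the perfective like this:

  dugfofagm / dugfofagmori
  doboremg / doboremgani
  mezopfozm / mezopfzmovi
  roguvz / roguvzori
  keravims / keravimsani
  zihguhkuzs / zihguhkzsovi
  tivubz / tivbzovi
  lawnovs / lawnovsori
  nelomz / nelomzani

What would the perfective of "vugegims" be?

keravims and lawnovs both end in -s yet inflect differently (keravimsani, lawnovsori), so the final letter is not what conditions the rule; the second-to-last letter is.
"vugegims" has second-to-last letter 'm'. The stems whose second-to-last letter is 'm' (doboremg → doboremgani, keravims → keravimsani, nelomz → nelomzani) add -ani.
The other patterns: stems whose second-to-last letter is 'g' or 'v' add -ori; stems whose second-to-last letter is 'b' or 'z' delete the last vowel and add -ovi.
So vugegims → vugegimsani.

vugegimsani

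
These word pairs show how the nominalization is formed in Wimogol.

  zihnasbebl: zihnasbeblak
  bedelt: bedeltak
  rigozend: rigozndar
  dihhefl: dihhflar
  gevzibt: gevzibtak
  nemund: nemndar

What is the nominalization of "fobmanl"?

zihnasbebl and dihhefl both end in -l yet inflect differently (zihnasbeblak, dihhflar), so the final letter is not what conditions the rule; the second-to-last letter is.
"fobmanl" has second-to-last letter 'n'. The stems whose second-to-last letter is 'n' (rigozend → rigozndar, nemund → nemndar) delete the last vowel and add -ar.
So fobmanl → fobmnlar.

fobmnlar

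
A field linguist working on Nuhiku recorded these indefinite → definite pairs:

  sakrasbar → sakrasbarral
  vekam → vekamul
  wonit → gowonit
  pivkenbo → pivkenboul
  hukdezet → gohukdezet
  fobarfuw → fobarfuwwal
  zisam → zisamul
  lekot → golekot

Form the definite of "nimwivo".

sakrasbar and vekam both have last vowel 'a' yet inflect differently (sakrasbarral, vekamul), so the last vowel is not what conditions the rule; the final letter is.
"nimwivo" ends in -o. The one such stem in the data (pivkenbo → pivkenboul) adds -ul, so the same rule applies.
The other patterns: stems ending in -t add the prefix go-; stems ending in -r or -w double the final consonant and add -al.
So nimwivo → nimwivoul.

nimwivoul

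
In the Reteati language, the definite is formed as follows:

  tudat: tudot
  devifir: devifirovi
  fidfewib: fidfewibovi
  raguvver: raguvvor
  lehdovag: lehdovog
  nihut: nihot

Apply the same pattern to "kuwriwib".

devifir and raguvver both end in -r yet inflect differently (devifirovi, raguvvor), so the final letter is not what conditions the rule; the last vowel is.
"kuwriwib" has last vowel 'i'. The stems whose last vowel is 'i' (fidfewib → fidfewibovi, devifir → devifirovi) add -ovi.
The other pattern: stems whose last vowel is 'a', 'e' or 'u' change the last vowel to 'o'.
So kuwriwib → kuwriwibovi.

kuwriwibovi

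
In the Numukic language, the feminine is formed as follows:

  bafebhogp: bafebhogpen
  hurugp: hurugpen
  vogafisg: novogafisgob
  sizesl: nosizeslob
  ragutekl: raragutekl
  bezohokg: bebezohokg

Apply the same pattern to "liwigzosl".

sizesl and ragutekl both end in -l yet inflect differently (nosizeslob, raragutekl), so the final letter is not what conditions the rule; the second-to-last letter is.
"liwigzosl" has second-to-last letter 's'. The stems whose second-to-last letter is 's' (vogafisg → novogafisgob, sizesl → nosizeslob) add no- … -ob around the stem.
So liwigzosl → noliwigzoslob.

noliwigzoslob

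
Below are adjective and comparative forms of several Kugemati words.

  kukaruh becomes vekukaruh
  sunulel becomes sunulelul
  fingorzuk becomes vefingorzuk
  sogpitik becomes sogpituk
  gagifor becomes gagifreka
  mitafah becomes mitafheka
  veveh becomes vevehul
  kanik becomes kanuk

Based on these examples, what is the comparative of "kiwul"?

mitafah and kukaruh both end in -h yet inflect differently (mitafheka, vekukaruh), so the final letter is not what conditions the rule; the last vowel is.
"kiwul" has last vowel 'u'. The stems whose last vowel is 'u' (kukaruh → vekukaruh, fingorzuk → vefingorzuk) add the prefix ve-.
The other patterns: stems whose last vowel is 'a' or 'o' delete the last vowel and add -eka; stems whose last vowel is 'i' change the last vowel to 'u'; stems whose last vowel is 'e' add -ul.
So kiwul → vekiwul.

vekiwul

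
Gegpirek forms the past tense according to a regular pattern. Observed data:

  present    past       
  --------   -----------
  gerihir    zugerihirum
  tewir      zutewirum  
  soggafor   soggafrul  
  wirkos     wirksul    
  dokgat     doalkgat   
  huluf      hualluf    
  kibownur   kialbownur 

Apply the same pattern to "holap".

gerihir and soggafor both end in -r yet inflect differently (zugerihirum, soggafrul), so the final letter is not what conditions the rule; the last vowel is.
"holap" has last vowel 'a'. The one such stem in the data (dokgat → doalkgat) inserts -al- after the first vowel (as do huluf, kibownur), so the same rule applies.
The other patterns: stems whose last vowel is 'i' add zu- … -um around the stem; stems whose last vowel is 'o' delete the last vowel and add -ul.
So holap → hoallap.

hoallap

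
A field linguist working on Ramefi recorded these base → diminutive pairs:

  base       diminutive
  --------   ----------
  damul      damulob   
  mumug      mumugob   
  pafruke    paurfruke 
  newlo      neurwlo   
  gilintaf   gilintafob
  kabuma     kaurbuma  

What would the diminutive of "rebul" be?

gilintaf and kabuma both have last vowel 'a' yet inflect differently (gilintafob, kaurbuma), so the last vowel is not what conditions the rule; whether the stem ends in a vowel or a consonant is.
"rebul" ends in a consonant. The stems ending in a consonant (damul → damulob, gilintaf → gilintafob, mumug → mumugob) add -ob.
The other pattern: stems ending in a vowel insert -ur- after the first vowel.
So rebul → rebulob.

rebulob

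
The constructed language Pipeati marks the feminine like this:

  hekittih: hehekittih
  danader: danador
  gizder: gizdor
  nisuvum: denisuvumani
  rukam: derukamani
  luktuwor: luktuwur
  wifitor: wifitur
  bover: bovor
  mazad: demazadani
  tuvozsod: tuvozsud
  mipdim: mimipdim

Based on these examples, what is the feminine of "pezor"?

luktuwor and bover both end in -r yet inflect differently (luktuwur, bovor), so the final letter is not what conditions the rule; the last vowel is.
"pezor" has last vowel 'o'. The stems whose last vowel is 'o' (luktuwor → luktuwur, tuvozsod → tuvozsud, wifitor → wifitur) change the last vowel to 'u'.
The other patterns: stems whose last vowel is 'i' repeat the first consonant+vowel as a prefix; stems whose last vowel is 'e' change the last vowel to 'o'; stems whose last vowel is 'a' or 'u' add de- … -ani around the stem.
So pezor → pezur.

pezur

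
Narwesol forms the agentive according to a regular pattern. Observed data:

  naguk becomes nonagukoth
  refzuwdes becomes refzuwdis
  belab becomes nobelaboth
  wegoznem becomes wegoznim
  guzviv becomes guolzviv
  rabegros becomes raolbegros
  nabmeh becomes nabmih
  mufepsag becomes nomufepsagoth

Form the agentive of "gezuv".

nogezuvoth

refzuwdes and rabegros both end in -s yet inflect differently (refzuwdis, raolbegros), so the final letter is not what conditions the rule; the last vowel is.
"gezuv" has last vowel 'u'. The one such stem in the data (naguk → nonagukoth) adds no- … -oth around the stem, so the same rule applies.
The other patterns: stems whose last vowel is 'e' change the last vowel to 'i'; stems whose last vowel is 'i' or 'o' insert -ol- after the first vowel.
So gezuv → nogezuvoth.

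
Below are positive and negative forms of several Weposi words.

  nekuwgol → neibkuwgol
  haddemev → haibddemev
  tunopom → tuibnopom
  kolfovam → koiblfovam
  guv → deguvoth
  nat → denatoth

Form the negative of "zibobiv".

ziibbobiv

haddemev and guv both end in -v yet inflect differently (haibddemev, deguvoth), so the final letter is not what conditions the rule; the number of vowels is.
"zibobiv" has 3 vowels. The stems with 3 vowels (nekuwgol → neibkuwgol, haddemev → haibddemev, tunopom → tuibnopom) insert -ib- after the first vowel.
The other pattern: stems with 1 vowel add de- … -oth around the stem.
So zibobiv → ziibbobiv.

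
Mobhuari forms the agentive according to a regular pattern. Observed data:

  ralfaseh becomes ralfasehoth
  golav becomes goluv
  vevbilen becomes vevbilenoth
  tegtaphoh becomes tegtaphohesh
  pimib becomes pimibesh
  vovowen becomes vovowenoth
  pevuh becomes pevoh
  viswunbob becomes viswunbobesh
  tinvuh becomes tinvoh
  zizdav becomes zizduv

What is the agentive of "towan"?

towun

ralfaseh and pevuh both end in -h yet inflect differently (ralfasehoth, pevoh), so the final letter is not what conditions the rule; the last vowel is.
"towan" has last vowel 'a'. The stems whose last vowel is 'a' (zizdav → zizduv, golav → goluv) change the last vowel to 'u'.
So towan → towun.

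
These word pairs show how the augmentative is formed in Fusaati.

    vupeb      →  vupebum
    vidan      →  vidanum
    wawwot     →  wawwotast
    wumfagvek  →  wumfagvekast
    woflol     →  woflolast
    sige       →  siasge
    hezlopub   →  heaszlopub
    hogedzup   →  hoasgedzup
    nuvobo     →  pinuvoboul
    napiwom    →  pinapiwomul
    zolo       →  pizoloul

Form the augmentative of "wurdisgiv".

vupeb and hezlopub both end in -b yet inflect differently (vupebum, heaszlopub), so the final letter is not what conditions the rule; the first letter is.
"wurdisgiv" begins with w-. The stems beginning with w- (wawwot → wawwotast, wumfagvek → wumfagvekast, woflol → woflolast) add -ast.
So wurdisgiv → wurdisgivast.

wurdisgivast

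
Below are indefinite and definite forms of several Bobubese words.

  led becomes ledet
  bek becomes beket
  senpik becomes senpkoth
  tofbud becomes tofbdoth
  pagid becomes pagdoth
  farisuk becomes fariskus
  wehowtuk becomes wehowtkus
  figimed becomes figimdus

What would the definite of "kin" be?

bek and senpik both end in -k yet inflect differently (beket, senpkoth), so the final letter is not what conditions the rule; the number of vowels is.
"kin" has 1 vowel. The stems with 1 vowel (led → ledet, bek → beket) add -et.
The other patterns: stems with 2 vowels delete the last vowel and add -oth; stems with 3 vowels delete the last vowel and add -us.
So kin → kinet.

kinet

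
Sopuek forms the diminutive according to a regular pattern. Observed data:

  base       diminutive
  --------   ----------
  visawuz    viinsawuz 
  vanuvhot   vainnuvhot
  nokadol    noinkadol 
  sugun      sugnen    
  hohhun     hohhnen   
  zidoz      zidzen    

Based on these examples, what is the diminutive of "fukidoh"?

visawuz and zidoz both end in -z yet inflect differently (viinsawuz, zidzen), so the final letter is not what conditions the rule; the number of vowels is.
"fukidoh" has 3 vowels. The stems with 3 vowels (visawuz → viinsawuz, vanuvhot → vainnuvhot, nokadol → noinkadol) insert -in- after the first vowel.
So fukidoh → fuinkidoh.

fuinkidoh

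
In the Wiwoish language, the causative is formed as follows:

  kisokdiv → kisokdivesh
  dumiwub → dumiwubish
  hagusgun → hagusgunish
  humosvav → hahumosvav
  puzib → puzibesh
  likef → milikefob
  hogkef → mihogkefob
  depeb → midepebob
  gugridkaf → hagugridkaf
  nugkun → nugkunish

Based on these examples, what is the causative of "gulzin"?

gulzinesh

"gulzin" has last vowel 'i'. The stems whose last vowel is 'i' (puzib → puzibesh, kisokdiv → kisokdivesh) add -esh.
So gulzin → gulzinesh.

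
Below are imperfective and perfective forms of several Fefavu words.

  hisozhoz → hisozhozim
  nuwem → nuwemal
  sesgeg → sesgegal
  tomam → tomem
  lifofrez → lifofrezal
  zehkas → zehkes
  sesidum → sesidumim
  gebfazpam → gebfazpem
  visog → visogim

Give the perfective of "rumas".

rumes

gebfazpam and nuwem both end in -m yet inflect differently (gebfazpem, nuwemal), so the final letter is not what conditions the rule; the last vowel is.
"rumas" has last vowel 'a'. The stems whose last vowel is 'a' (zehkas → zehkes, gebfazpam → gebfazpem, tomam → tomem) change the last vowel to 'e'.
The other patterns: stems whose last vowel is 'e' add -al; stems whose last vowel is 'o' or 'u' add -im.
So rumas → rumes.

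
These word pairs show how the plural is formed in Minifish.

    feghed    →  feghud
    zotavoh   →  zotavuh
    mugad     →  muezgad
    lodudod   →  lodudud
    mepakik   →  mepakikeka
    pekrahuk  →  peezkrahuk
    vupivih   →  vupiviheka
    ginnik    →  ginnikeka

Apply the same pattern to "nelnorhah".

pekrahuk and mepakik both end in -k yet inflect differently (peezkrahuk, mepakikeka), so the final letter is not what conditions the rule; the last vowel is.
"nelnorhah" has last vowel 'a'. The one such stem in the data (mugad → muezgad) inserts -ez- after the first vowel (as does pekrahuk), so the same rule applies.
The other patterns: stems whose last vowel is 'i' add -eka; stems whose last vowel is 'e' or 'o' change the last vowel to 'u'.
So nelnorhah → neezlnorhah.

neezlnorhah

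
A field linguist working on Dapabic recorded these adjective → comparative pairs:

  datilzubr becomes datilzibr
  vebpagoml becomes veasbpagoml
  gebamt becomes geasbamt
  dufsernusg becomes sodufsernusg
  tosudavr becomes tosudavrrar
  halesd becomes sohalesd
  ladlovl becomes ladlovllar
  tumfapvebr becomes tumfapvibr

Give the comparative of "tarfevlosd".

tumfapvebr and tosudavr both end in -r yet inflect differently (tumfapvibr, tosudavrrar), so the final letter is not what conditions the rule; the second-to-last letter is.
"tarfevlosd" has second-to-last letter 's'. The stems whose second-to-last letter is 's' (halesd → sohalesd, dufsernusg → sodufsernusg) add the prefix so-.
So tarfevlosd → sotarfevlosd.

sotarfevlosd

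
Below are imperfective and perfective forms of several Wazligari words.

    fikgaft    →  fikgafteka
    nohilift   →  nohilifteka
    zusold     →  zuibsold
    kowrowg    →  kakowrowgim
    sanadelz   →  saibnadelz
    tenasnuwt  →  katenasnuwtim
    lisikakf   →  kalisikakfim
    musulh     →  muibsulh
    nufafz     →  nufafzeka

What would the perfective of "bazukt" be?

kabazuktim

sanadelz and nufafz both end in -z yet inflect differently (saibnadelz, nufafzeka), so the final letter is not what conditions the rule; the second-to-last letter is.
"bazukt" has second-to-last letter 'k'. The one such stem in the data (lisikakf → kalisikakfim) adds ka- … -im around the stem, so the same rule applies.
So bazukt → kabazuktim.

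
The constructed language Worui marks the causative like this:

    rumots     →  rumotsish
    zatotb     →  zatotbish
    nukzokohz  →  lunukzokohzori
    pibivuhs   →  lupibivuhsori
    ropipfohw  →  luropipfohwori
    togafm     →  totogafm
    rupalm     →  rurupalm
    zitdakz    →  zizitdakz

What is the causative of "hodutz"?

"hodutz" has second-to-last letter 't'. The stems whose second-to-last letter is 't' (rumots → rumotsish, zatotb → zatotbish) add -ish.
The other patterns: stems whose second-to-last letter is 'h' add lu- … -ori around the stem; stems whose second-to-last letter is 'f', 'k' or 'l' repeat the first consonant+vowel as a prefix.
So hodutz → hodutzish.

hodutzish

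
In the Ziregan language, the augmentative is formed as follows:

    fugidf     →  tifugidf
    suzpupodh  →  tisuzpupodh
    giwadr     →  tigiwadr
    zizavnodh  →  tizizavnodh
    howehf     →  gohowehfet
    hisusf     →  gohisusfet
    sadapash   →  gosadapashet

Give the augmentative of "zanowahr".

"zanowahr" has second-to-last letter 'h'. The one such stem in the data (howehf → gohowehfet) adds go- … -et around the stem, so the same rule applies.
So zanowahr → gozanowahret.

gozanowahret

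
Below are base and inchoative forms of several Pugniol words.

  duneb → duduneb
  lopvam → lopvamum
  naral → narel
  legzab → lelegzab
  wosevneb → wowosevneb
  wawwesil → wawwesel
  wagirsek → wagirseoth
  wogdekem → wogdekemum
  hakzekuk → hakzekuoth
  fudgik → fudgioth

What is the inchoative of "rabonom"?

rabonomum

naral and legzab both have last vowel 'a' yet inflect differently (narel, lelegzab), so the last vowel is not what conditions the rule; the final letter is.
"rabonom" ends in -m. The stems ending in -m (wogdekem → wogdekemum, lopvam → lopvamum) add -um.
The other patterns: stems ending in -l change the last vowel to 'e'; stems ending in -b repeat the first consonant+vowel as a prefix; stems ending in -k drop the final letter and add -oth.
So rabonom → rabonomum.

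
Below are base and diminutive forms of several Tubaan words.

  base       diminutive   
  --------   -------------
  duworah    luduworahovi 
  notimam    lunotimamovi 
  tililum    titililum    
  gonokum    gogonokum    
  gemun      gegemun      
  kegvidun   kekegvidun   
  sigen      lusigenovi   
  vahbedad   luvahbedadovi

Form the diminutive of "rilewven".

lurilewvenovi

gonokum and notimam both end in -m yet inflect differently (gogonokum, lunotimamovi), so the final letter is not what conditions the rule; the last vowel is.
"rilewven" has last vowel 'e'. The one such stem in the data (sigen → lusigenovi) adds lu- … -ovi around the stem, so the same rule applies.
The other pattern: stems whose last vowel is 'u' repeat the first consonant+vowel as a prefix.
So rilewven → lurilewvenovi.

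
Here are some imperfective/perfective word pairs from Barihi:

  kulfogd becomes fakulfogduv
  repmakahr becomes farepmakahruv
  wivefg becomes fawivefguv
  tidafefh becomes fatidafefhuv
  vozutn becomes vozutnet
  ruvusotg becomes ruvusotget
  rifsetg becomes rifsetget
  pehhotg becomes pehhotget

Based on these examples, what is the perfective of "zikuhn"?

fazikuhnuv

ruvusotg and wivefg both end in -g yet inflect differently (ruvusotget, fawivefguv), so the final letter is not what conditions the rule; the second-to-last letter is.
"zikuhn" has second-to-last letter 'h'. The one such stem in the data (repmakahr → farepmakahruv) adds fa- … -uv around the stem, so the same rule applies.
So zikuhn → fazikuhnuv.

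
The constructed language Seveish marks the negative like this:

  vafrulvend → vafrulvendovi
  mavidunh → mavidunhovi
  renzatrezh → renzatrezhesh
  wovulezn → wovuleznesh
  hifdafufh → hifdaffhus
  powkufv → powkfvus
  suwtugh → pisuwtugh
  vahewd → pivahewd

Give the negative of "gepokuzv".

gepokuzvesh

"gepokuzv" has second-to-last letter 'z'. The stems whose second-to-last letter is 'z' (renzatrezh → renzatrezhesh, wovulezn → wovuleznesh) add -esh.
So gepokuzv → gepokuzvesh.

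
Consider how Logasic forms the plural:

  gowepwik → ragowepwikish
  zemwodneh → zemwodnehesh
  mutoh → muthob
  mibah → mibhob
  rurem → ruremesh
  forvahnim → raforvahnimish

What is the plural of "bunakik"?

rabunakikish

forvahnim and rurem both end in -m yet inflect differently (raforvahnimish, ruremesh), so the final letter is not what conditions the rule; the last vowel is.
"bunakik" has last vowel 'i'. The stems whose last vowel is 'i' (gowepwik → ragowepwikish, forvahnim → raforvahnimish) add ra- … -ish around the stem.
The other patterns: stems whose last vowel is 'e' add -esh; stems whose last vowel is 'a' or 'o' delete the last vowel and add -ob.
So bunakik → rabunakikish.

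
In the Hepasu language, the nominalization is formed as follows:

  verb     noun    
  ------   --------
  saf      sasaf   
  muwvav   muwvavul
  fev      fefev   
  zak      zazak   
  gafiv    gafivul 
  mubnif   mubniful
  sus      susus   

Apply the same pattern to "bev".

mubnif and saf both end in -f yet inflect differently (mubniful, sasaf), so the final letter is not what conditions the rule; the number of vowels is.
"bev" has 1 vowel. The stems with 1 vowel (saf → sasaf, sus → susus, zak → zazak) repeat the first consonant+vowel as a prefix.
The other pattern: stems with 2 vowels add -ul.
So bev → bebev.

bebev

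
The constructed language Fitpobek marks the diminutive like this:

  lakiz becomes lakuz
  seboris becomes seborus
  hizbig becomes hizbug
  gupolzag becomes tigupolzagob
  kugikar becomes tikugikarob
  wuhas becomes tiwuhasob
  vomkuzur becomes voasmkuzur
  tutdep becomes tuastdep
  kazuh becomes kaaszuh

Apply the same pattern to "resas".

tiresasob

hizbig and gupolzag both end in -g yet inflect differently (hizbug, tigupolzagob), so the final letter is not what conditions the rule; the last vowel is.
"resas" has last vowel 'a'. The stems whose last vowel is 'a' (gupolzag → tigupolzagob, kugikar → tikugikarob, wuhas → tiwuhasob) add ti- … -ob around the stem.
So resas → tiresasob.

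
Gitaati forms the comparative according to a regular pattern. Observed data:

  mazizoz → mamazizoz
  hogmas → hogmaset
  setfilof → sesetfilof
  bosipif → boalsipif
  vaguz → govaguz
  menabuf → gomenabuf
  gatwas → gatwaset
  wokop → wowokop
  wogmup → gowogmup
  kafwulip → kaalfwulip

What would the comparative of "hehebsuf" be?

gohehebsuf

bosipif and menabuf both end in -f yet inflect differently (boalsipif, gomenabuf), so the final letter is not what conditions the rule; the last vowel is.
"hehebsuf" has last vowel 'u'. The stems whose last vowel is 'u' (menabuf → gomenabuf, vaguz → govaguz, wogmup → gowogmup) add the prefix go-.
The other patterns: stems whose last vowel is 'a' add -et; stems whose last vowel is 'i' insert -al- after the first vowel; stems whose last vowel is 'o' repeat the first consonant+vowel as a prefix.
So hehebsuf → gohehebsuf.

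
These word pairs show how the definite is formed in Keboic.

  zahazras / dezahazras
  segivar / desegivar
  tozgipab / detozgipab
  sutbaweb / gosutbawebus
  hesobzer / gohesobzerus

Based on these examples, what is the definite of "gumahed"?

"gumahed" has last vowel 'e'. The stems whose last vowel is 'e' (sutbaweb → gosutbawebus, hesobzer → gohesobzerus) add go- … -us around the stem.
So gumahed → gogumahedus.

gogumahedus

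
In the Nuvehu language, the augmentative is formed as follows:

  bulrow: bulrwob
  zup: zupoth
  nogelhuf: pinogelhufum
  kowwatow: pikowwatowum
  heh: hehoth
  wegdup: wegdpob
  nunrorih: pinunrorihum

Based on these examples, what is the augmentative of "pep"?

zup and wegdup both end in -p yet inflect differently (zupoth, wegdpob), so the final letter is not what conditions the rule; the number of vowels is.
"pep" has 1 vowel. The stems with 1 vowel (zup → zupoth, heh → hehoth) add -oth.
The other patterns: stems with 2 vowels delete the last vowel and add -ob; stems with 3 vowels add pi- … -um around the stem.
So pep → pepoth.

pepoth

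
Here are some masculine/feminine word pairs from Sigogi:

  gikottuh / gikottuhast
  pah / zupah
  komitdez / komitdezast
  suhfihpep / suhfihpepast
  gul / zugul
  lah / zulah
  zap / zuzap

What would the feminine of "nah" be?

zunah

pah and gikottuh both end in -h yet inflect differently (zupah, gikottuhast), so the final letter is not what conditions the rule; the number of vowels is.
"nah" has 1 vowel. The stems with 1 vowel (gul → zugul, zap → zuzap, pah → zupah) add the prefix zu-.
The other pattern: stems with 3 vowels add -ast.
So nah → zunah.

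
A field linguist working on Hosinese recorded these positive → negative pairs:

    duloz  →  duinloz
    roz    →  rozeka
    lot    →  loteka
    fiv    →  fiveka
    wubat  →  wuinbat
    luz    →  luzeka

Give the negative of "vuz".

lot and wubat both end in -t yet inflect differently (loteka, wuinbat), so the final letter is not what conditions the rule; the number of vowels is.
"vuz" has 1 vowel. The stems with 1 vowel (lot → loteka, fiv → fiveka, luz → luzeka) add -eka.
So vuz → vuzeka.

vuzeka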